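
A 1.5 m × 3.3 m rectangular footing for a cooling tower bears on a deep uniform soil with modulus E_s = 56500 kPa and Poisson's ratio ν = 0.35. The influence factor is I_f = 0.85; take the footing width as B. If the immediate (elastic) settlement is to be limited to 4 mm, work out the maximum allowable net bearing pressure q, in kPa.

S_e = q·B·(1−ν²)/E_s · I_f  ⇒  q = S_e·E_s / (B·(1−ν²)·I_f).
q = 0.004 × 56500 / (1.5 × 0.8775 × 0.85) = 202 kPa

q ≈ 202 kPa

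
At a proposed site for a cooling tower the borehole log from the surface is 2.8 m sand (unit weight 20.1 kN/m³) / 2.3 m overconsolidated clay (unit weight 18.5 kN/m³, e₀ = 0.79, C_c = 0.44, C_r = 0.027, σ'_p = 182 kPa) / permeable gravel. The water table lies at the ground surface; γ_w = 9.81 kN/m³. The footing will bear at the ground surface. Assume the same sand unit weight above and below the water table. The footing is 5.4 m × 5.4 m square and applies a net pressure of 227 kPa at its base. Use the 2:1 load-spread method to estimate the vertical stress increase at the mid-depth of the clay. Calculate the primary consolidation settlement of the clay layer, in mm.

Mid-depth of clay below the ground surface: z = 2.8 + 2.3/2 = 3.95 m.
Total vertical stress at mid-clay: σ_v = 20.1×2.8 + 18.5×1.15 = 77.555 kPa.
Pore pressure: u = 9.81×(3.95 − 0) = 38.75 kPa.
Initial effective stress: σ'_0 = σ_v − u = 77.555 − 38.75 = 38.805 kPa.
Stress increase at mid-clay by the 2:1 spreading method:
Δσ = qBL/((B+z)(L+z)) = 227×5.4×5.4/((5.4+3.95)(5.4+3.95)) = 75.716 kPa
Final effective stress: σ'_f = 38.805 + 75.716 = 114.52 kPa.
σ'_f = 114.52 ≤ σ'_p = 182 kPa, so the clay remains overconsolidated and only the recompression index applies:
S_c = C_r·H/(1+e₀)·log₁₀(σ'_f/σ'_0) = 0.027×2.3/1.79×log₁₀(114.52/38.805)
    = 0.034692 × 0.46999 = 0.01631 m

S_c ≈ 16.3 mm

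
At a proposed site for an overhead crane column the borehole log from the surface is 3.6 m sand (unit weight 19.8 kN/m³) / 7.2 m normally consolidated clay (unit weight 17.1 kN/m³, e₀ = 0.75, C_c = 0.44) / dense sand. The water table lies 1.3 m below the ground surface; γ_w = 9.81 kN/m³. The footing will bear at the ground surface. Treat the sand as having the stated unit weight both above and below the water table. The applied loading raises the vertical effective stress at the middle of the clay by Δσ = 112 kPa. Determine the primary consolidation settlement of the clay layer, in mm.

S_c ≈ 719 mm

Mid-depth of clay below the ground surface: z = 3.6 + 7.2/2 = 7.2 m.
Total vertical stress at mid-clay: σ_v = 19.8×3.6 + 17.1×3.6 = 132.84 kPa.
Pore pressure: u = 9.81×(7.2 − 1.3) = 57.879 kPa.
Initial effective stress: σ'_0 = σ_v − u = 132.84 − 57.879 = 74.961 kPa.
Final effective stress: σ'_f = σ'_0 + Δσ = 74.961 + 112 = 186.96 kPa.
Normally consolidated clay, so the full stress increment lies on the virgin compression line:
S_c = C_c·H/(1+e₀)·log₁₀(σ'_f/σ'_0) = 0.44×7.2/(1+0.75)×log₁₀(186.96/74.961)
    = 1.8103 × 0.39691 = 0.7185 m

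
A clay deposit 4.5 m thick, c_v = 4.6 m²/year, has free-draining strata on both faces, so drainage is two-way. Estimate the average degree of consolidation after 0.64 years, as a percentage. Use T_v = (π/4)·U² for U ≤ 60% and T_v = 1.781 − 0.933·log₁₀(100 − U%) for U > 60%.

Drainage path length: H_d = H/2 = 2.25 m (double drainage).
T_v = c_v·t/H_d² = 4.6×0.64/2.25² = 0.58153.
T_v = 0.58153 corresponds to the U > 60% branch:
U = 1 − 10^((1.781 − T_v)/0.933)/100 = 0.807

U ≈ 80.7 %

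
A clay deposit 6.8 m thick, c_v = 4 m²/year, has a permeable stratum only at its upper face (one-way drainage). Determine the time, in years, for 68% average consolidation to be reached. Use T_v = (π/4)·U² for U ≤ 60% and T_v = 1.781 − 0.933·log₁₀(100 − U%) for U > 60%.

Drainage path length: H_d = H = 6.8 m (single drainage).
U > 60%: T_v = 1.781 − 0.933·log₁₀(100 − 68) = 0.3767.
t = T_v·H_d²/c_v = 0.3767×6.8²/4 = 4.355 years.

t ≈ 4.35 years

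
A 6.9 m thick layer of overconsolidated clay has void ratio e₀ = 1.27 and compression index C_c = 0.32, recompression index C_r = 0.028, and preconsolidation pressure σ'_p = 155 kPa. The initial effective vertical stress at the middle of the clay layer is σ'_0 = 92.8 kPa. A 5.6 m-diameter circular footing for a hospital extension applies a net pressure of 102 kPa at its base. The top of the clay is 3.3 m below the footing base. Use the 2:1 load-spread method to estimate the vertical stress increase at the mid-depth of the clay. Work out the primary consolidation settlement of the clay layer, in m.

S_c ≈ 0.00753 m

Mid-depth of clay below the footing base: z = 3.3 + 6.9/2 = 6.75 m.
Stress increase at mid-clay by the 2:1 spreading method:
Δσ ≈ qD²/(D+z)² = 102×5.6²/(5.6+6.75)² = 20.972 kPa
Final effective stress: σ'_f = 92.8 + 20.972 = 113.77 kPa.
σ'_f = 113.77 ≤ σ'_p = 155 kPa, so the clay remains overconsolidated and only the recompression index applies:
S_c = C_r·H/(1+e₀)·log₁₀(σ'_f/σ'_0) = 0.028×6.9/2.27×log₁₀(113.77/92.8)
    = 0.085109 × 0.08848 = 0.00753 m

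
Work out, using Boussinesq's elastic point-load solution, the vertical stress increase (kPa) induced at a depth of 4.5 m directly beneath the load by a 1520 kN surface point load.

Δσ_z ≈ 35.8 kPa

Boussinesq vertical stress below a point load on an elastic half-space:
Δσ_z = 3P/(2πz²) · [1 + (r/z)²]^(−5/2)
r/z = 0/4.5 = 0; [1+(r/z)²]^(−5/2) = 1.
Δσ_z = 3×1520/(2π×4.5²) × 1 = 35.839 × 1 = 35.84 kPa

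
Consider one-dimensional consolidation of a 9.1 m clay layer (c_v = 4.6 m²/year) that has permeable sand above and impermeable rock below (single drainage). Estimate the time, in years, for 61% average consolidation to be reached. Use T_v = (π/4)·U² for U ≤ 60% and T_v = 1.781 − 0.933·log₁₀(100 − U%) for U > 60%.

Drainage path length: H_d = H = 9.1 m (single drainage).
U > 60%: T_v = 1.781 − 0.933·log₁₀(100 − 61) = 0.29654.
t = T_v·H_d²/c_v = 0.29654×9.1²/4.6 = 5.338 years.

t ≈ 5.34 years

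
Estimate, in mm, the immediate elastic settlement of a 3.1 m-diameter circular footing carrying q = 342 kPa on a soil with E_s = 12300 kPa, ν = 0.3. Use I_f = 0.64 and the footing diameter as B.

S_e ≈ 50.2 mm

Immediate (elastic) settlement: S_e = q·B·(1−ν²)/E_s · I_f.
S_e = 342 × 3.1 × (1 − 0.3²) / 12300 × 0.64
    = 342 × 3.1 × 0.91 / 12300 × 0.64
    = 0.0502 m = 50.2 mm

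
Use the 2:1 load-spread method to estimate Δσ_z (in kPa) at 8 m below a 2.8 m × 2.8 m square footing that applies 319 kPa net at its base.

Δσ_z ≈ 21.4 kPa

By the 2:1 method the load spreads at 1 horizontal : 2 vertical, so at depth z the loaded area has grown by z in each plan dimension:
Δσ = qBL/((B+z)(L+z)) = 319×2.8×2.8/((2.8+8)(2.8+8)) = 21.442 kPa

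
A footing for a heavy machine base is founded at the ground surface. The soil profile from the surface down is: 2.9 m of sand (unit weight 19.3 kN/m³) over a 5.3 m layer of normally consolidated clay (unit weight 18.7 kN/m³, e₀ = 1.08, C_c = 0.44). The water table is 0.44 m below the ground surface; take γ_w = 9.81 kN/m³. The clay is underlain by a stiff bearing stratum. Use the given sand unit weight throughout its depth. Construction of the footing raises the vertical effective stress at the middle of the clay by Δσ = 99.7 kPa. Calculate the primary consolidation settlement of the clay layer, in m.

Mid-depth of clay below the ground surface: z = 2.9 + 5.3/2 = 5.55 m.
Total vertical stress at mid-clay: σ_v = 19.3×2.9 + 18.7×2.65 = 105.53 kPa.
Pore pressure: u = 9.81×(5.55 − 0.44) = 50.129 kPa.
Initial effective stress: σ'_0 = σ_v − u = 105.53 − 50.129 = 55.401 kPa.
Final effective stress: σ'_f = σ'_0 + Δσ = 55.401 + 99.7 = 155.1 kPa.
Normally consolidated clay, so the full stress increment lies on the virgin compression line:
S_c = C_c·H/(1+e₀)·log₁₀(σ'_f/σ'_0) = 0.44×5.3/(1+1.08)×log₁₀(155.1/55.401)
    = 1.1212 × 0.44709 = 0.5013 m

S_c ≈ 0.501 m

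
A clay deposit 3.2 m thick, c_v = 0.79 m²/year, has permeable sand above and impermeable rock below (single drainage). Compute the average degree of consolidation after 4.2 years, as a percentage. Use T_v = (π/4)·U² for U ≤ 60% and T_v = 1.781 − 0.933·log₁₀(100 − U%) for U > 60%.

U ≈ 63.6 %

Drainage path length: H_d = H = 3.2 m (single drainage).
T_v = c_v·t/H_d² = 0.79×4.2/3.2² = 0.32402.
T_v = 0.32402 corresponds to the U > 60% branch:
U = 1 − 10^((1.781 − T_v)/0.933)/100 = 0.6356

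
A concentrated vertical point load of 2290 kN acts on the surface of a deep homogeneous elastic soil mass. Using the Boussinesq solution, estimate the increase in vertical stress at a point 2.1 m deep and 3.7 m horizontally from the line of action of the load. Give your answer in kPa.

Boussinesq vertical stress below a point load on an elastic half-space:
Δσ_z = 3P/(2πz²) · [1 + (r/z)²]^(−5/2)
r/z = 3.7/2.1 = 1.7619; [1+(r/z)²]^(−5/2) = 0.029302.
Δσ_z = 3×2290/(2π×2.1²) × 0.029302 = 247.94 × 0.029302 = 7.265 kPa

Δσ_z ≈ 7.27 kPa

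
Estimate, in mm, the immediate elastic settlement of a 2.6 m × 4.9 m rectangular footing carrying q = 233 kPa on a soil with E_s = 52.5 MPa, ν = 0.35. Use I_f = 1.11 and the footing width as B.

Immediate (elastic) settlement: S_e = q·B·(1−ν²)/E_s · I_f.
E_s = 52.5 MPa = 52500 kPa.
S_e = 233 × 2.6 × (1 − 0.35²) / 52500 × 1.11
    = 233 × 2.6 × 0.8775 / 52500 × 1.11
    = 0.01124 m = 11.24 mm

S_e ≈ 11.2 mm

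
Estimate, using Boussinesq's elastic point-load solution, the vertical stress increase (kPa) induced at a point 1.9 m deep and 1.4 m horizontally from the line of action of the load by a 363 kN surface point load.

Boussinesq vertical stress below a point load on an elastic half-space:
Δσ_z = 3P/(2πz²) · [1 + (r/z)²]^(−5/2)
r/z = 1.4/1.9 = 0.73684; [1+(r/z)²]^(−5/2) = 0.33817.
Δσ_z = 3×363/(2π×1.9²) × 0.33817 = 48.011 × 0.33817 = 16.24 kPa

Δσ_z ≈ 16.2 kPa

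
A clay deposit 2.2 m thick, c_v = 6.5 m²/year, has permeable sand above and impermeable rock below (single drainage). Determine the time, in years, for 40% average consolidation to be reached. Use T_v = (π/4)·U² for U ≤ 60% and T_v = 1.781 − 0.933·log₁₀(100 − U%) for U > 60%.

t ≈ 0.0936 years

Drainage path length: H_d = H = 2.2 m (single drainage).
U ≤ 60%: T_v = (π/4)·U² = (π/4)×0.4² = 0.12566.
t = T_v·H_d²/c_v = 0.12566×2.2²/6.5 = 0.09357 years.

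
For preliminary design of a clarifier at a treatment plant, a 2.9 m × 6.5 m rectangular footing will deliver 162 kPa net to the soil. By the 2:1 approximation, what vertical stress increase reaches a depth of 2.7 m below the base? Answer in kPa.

Δσ_z ≈ 59.3 kPa

By the 2:1 method the load spreads at 1 horizontal : 2 vertical, so at depth z the loaded area has grown by z in each plan dimension:
Δσ = qBL/((B+z)(L+z)) = 162×2.9×6.5/((2.9+2.7)(6.5+2.7)) = 59.272 kPa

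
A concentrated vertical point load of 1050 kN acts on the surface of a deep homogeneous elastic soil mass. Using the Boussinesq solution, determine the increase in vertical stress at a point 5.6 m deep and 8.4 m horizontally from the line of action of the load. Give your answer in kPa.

Boussinesq vertical stress below a point load on an elastic half-space:
Δσ_z = 3P/(2πz²) · [1 + (r/z)²]^(−5/2)
r/z = 8.4/5.6 = 1.5; [1+(r/z)²]^(−5/2) = 0.052516.
Δσ_z = 3×1050/(2π×5.6²) × 0.052516 = 15.987 × 0.052516 = 0.8396 kPa

Δσ_z ≈ 0.84 kPa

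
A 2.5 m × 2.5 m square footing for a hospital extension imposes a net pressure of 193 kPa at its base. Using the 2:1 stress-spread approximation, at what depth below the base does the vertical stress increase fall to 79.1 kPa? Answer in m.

2:1 spreading — at depth z the loaded area has grown by z in each plan dimension:
qB²/(B+z)² = Δσ_z ⇒ z = B(√(q/Δσ_z) − 1) = 2.5×(√(193/79.1) − 1) = 1.405 m

z ≈ 1.41 m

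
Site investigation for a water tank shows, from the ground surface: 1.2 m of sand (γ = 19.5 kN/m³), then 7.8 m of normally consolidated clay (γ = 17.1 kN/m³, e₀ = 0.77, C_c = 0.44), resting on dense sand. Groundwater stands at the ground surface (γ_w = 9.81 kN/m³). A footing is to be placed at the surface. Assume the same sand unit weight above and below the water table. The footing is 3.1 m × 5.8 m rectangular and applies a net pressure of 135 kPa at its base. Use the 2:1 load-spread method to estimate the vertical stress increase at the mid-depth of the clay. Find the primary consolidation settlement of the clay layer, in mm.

S_c ≈ 436 mm

Mid-depth of clay below the ground surface: z = 1.2 + 7.8/2 = 5.1 m.
Total vertical stress at mid-clay: σ_v = 19.5×1.2 + 17.1×3.9 = 90.09 kPa.
Pore pressure: u = 9.81×(5.1 − 0) = 50.031 kPa.
Initial effective stress: σ'_0 = σ_v − u = 90.09 − 50.031 = 40.059 kPa.
Stress increase at mid-clay by the 2:1 spreading method:
Δσ = qBL/((B+z)(L+z)) = 135×3.1×5.8/((3.1+5.1)(5.8+5.1)) = 27.157 kPa
Final effective stress: σ'_f = σ'_0 + Δσ = 40.059 + 27.157 = 67.216 kPa.
Normally consolidated clay, so the full stress increment lies on the virgin compression line:
S_c = C_c·H/(1+e₀)·log₁₀(σ'_f/σ'_0) = 0.44×7.8/(1+0.77)×log₁₀(67.216/40.059)
    = 1.939 × 0.22477 = 0.4358 m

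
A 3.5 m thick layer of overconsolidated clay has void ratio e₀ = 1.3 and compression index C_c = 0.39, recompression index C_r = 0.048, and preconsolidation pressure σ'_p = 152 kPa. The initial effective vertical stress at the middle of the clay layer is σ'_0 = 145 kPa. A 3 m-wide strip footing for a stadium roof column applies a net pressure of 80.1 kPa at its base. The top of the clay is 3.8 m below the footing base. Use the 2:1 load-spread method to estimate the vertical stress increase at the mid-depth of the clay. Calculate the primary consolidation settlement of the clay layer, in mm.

S_c ≈ 35 mm

Mid-depth of clay below the footing base: z = 3.8 + 3.5/2 = 5.55 m.
Stress increase at mid-clay by the 2:1 spreading method:
Δσ = qB/(B+z) = 80.1×3/(3+5.55) = 28.105 kPa
Final effective stress: σ'_f = 145 + 28.105 = 173.1 kPa.
σ'_f = 173.1 > σ'_p = 152 kPa, so the stress path crosses the preconsolidation pressure — recompression up to σ'_p, then virgin compression beyond:
S_c = H/(1+e₀)·[C_r·log₁₀(σ'_p/σ'_0) + C_c·log₁₀(σ'_f/σ'_p)]
    = 3.5/2.3 × [0.048×log₁₀(152/145) + 0.39×log₁₀(173.1/152)]
    = 1.5217 × [0.00098283 + 0.022017] = 0.035 m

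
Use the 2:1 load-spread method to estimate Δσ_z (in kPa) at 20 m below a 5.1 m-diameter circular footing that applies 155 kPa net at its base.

By the 2:1 method the load spreads at 1 horizontal : 2 vertical, so at depth z the loaded area has grown by z in each plan dimension:
Δσ ≈ qD²/(D+z)² = 155×5.1²/(5.1+20)² = 6.3992 kPa

Δσ_z ≈ 6.4 kPa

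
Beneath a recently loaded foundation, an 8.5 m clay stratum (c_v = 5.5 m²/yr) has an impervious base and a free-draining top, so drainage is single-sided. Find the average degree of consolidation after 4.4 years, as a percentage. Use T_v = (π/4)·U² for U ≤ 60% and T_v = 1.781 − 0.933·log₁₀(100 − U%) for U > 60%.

U ≈ 64.5 %

Drainage path length: H_d = H = 8.5 m (single drainage).
T_v = c_v·t/H_d² = 5.5×4.4/8.5² = 0.33495.
T_v = 0.33495 corresponds to the U > 60% branch:
U = 1 − 10^((1.781 − T_v)/0.933)/100 = 0.6453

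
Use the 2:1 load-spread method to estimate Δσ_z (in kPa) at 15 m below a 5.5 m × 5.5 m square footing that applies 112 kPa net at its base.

Δσ_z ≈ 8.06 kPa

By the 2:1 method the load spreads at 1 horizontal : 2 vertical, so at depth z the loaded area has grown by z in each plan dimension:
Δσ = qBL/((B+z)(L+z)) = 112×5.5×5.5/((5.5+15)(5.5+15)) = 8.0619 kPa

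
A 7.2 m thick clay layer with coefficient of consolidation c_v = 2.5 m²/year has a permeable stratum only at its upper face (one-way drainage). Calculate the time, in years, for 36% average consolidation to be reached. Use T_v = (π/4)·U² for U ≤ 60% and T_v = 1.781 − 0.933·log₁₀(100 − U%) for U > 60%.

Drainage path length: H_d = H = 7.2 m (single drainage).
U ≤ 60%: T_v = (π/4)·U² = (π/4)×0.36² = 0.10179.
t = T_v·H_d²/c_v = 0.10179×7.2²/2.5 = 2.111 years.

t ≈ 2.11 years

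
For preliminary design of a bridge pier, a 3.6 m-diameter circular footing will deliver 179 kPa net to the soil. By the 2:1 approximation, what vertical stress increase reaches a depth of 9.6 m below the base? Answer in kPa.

Δσ_z ≈ 13.3 kPa

By the 2:1 method the load spreads at 1 horizontal : 2 vertical, so at depth z the loaded area has grown by z in each plan dimension:
Δσ ≈ qD²/(D+z)² = 179×3.6²/(3.6+9.6)² = 13.314 kPa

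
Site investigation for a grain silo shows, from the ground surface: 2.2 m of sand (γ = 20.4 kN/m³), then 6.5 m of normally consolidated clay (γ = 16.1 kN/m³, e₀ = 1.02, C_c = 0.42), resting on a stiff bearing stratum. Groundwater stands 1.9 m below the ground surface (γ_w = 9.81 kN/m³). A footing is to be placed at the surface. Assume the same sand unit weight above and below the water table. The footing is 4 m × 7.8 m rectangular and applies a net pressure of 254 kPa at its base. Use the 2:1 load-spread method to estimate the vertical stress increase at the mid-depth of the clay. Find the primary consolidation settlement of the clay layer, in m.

S_c ≈ 0.411 m

Mid-depth of clay below the ground surface: z = 2.2 + 6.5/2 = 5.45 m.
Total vertical stress at mid-clay: σ_v = 20.4×2.2 + 16.1×3.25 = 97.205 kPa.
Pore pressure: u = 9.81×(5.45 − 1.9) = 34.825 kPa.
Initial effective stress: σ'_0 = σ_v − u = 97.205 − 34.825 = 62.38 kPa.
Stress increase at mid-clay by the 2:1 spreading method:
Δσ = qBL/((B+z)(L+z)) = 254×4×7.8/((4+5.45)(7.8+5.45)) = 63.291 kPa
Final effective stress: σ'_f = σ'_0 + Δσ = 62.38 + 63.291 = 125.67 kPa.
Normally consolidated clay, so the full stress increment lies on the virgin compression line:
S_c = C_c·H/(1+e₀)·log₁₀(σ'_f/σ'_0) = 0.42×6.5/(1+1.02)×log₁₀(125.67/62.38)
    = 1.3515 × 0.30419 = 0.4111 m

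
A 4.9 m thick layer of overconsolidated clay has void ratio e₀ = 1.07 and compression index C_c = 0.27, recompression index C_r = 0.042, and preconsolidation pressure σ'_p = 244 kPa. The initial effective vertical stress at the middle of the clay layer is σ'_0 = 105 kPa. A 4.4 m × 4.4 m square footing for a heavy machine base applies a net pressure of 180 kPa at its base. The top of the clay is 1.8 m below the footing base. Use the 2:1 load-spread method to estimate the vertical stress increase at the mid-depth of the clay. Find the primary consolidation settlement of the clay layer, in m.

Mid-depth of clay below the footing base: z = 1.8 + 4.9/2 = 4.25 m.
Stress increase at mid-clay by the 2:1 spreading method:
Δσ = qBL/((B+z)(L+z)) = 180×4.4×4.4/((4.4+4.25)(4.4+4.25)) = 46.574 kPa
Final effective stress: σ'_f = 105 + 46.574 = 151.57 kPa.
σ'_f = 151.57 ≤ σ'_p = 244 kPa, so the clay remains overconsolidated and only the recompression index applies:
S_c = C_r·H/(1+e₀)·log₁₀(σ'_f/σ'_0) = 0.042×4.9/2.07×log₁₀(151.57/105)
    = 0.099418 × 0.15942 = 0.01585 m

S_c ≈ 0.0158 m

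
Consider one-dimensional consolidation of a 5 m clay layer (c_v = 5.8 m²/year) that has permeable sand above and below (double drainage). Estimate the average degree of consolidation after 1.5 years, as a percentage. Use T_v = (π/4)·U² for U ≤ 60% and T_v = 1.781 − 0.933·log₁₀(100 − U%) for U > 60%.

U ≈ 97.4 %

Drainage path length: H_d = H/2 = 2.5 m (double drainage).
T_v = c_v·t/H_d² = 5.8×1.5/2.5² = 1.392.
T_v = 1.392 corresponds to the U > 60% branch:
U = 1 − 10^((1.781 − T_v)/0.933)/100 = 0.9739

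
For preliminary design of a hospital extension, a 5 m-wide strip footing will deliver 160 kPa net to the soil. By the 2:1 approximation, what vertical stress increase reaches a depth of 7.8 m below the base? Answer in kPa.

Δσ_z ≈ 62.5 kPa

By the 2:1 method the load spreads at 1 horizontal : 2 vertical, so at depth z the loaded area has grown by z in each plan dimension:
Δσ = qB/(B+z) = 160×5/(5+7.8) = 62.5 kPa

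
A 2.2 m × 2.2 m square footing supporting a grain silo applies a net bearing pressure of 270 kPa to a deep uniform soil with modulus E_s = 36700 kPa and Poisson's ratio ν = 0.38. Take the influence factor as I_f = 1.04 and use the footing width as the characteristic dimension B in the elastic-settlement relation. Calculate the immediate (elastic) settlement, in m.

S_e ≈ 0.0144 m

Immediate (elastic) settlement: S_e = q·B·(1−ν²)/E_s · I_f.
S_e = 270 × 2.2 × (1 − 0.38²) / 36700 × 1.04
    = 270 × 2.2 × 0.8556 / 36700 × 1.04
    = 0.0144 m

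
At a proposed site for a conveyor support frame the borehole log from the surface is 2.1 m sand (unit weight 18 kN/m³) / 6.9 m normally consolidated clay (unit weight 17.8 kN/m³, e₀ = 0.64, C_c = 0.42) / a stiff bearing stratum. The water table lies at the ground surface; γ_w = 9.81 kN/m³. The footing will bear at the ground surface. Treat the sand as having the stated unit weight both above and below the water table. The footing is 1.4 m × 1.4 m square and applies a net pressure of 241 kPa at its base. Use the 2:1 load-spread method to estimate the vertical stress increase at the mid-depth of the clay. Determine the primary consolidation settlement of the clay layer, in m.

Mid-depth of clay below the ground surface: z = 2.1 + 6.9/2 = 5.55 m.
Total vertical stress at mid-clay: σ_v = 18×2.1 + 17.8×3.45 = 99.21 kPa.
Pore pressure: u = 9.81×(5.55 − 0) = 54.446 kPa.
Initial effective stress: σ'_0 = σ_v − u = 99.21 − 54.446 = 44.764 kPa.
Stress increase at mid-clay by the 2:1 spreading method:
Δσ = qBL/((B+z)(L+z)) = 241×1.4×1.4/((1.4+5.55)(1.4+5.55)) = 9.7792 kPa
Final effective stress: σ'_f = σ'_0 + Δσ = 44.764 + 9.7792 = 54.543 kPa.
Normally consolidated clay, so the full stress increment lies on the virgin compression line:
S_c = C_c·H/(1+e₀)·log₁₀(σ'_f/σ'_0) = 0.42×6.9/(1+0.64)×log₁₀(54.543/44.764)
    = 1.7671 × 0.08581 = 0.1516 m

S_c ≈ 0.152 m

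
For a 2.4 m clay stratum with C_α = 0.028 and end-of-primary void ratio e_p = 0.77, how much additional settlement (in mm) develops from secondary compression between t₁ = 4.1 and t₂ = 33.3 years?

S_s ≈ 34.5 mm

Secondary compression: S_s = C_α·H/(1+e_p)·log₁₀(t₂/t₁)
S_s = 0.028×2.4/(1+0.77)×log₁₀(33.3/4.1)
    = 0.03797 × 0.9097 = 0.03454 m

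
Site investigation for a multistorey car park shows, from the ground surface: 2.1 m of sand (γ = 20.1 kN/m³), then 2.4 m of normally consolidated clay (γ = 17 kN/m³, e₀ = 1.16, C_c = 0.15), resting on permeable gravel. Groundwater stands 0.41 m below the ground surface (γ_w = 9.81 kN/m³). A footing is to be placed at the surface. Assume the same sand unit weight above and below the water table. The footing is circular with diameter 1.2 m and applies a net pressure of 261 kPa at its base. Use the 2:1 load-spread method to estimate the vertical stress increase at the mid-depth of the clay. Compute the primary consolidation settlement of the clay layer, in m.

S_c ≈ 0.0313 m

Mid-depth of clay below the ground surface: z = 2.1 + 2.4/2 = 3.3 m.
Total vertical stress at mid-clay: σ_v = 20.1×2.1 + 17×1.2 = 62.61 kPa.
Pore pressure: u = 9.81×(3.3 − 0.41) = 28.351 kPa.
Initial effective stress: σ'_0 = σ_v − u = 62.61 − 28.351 = 34.259 kPa.
Stress increase at mid-clay by the 2:1 spreading method:
Δσ ≈ qD²/(D+z)² = 261×1.2²/(1.2+3.3)² = 18.56 kPa
Final effective stress: σ'_f = σ'_0 + Δσ = 34.259 + 18.56 = 52.819 kPa.
Normally consolidated clay, so the full stress increment lies on the virgin compression line:
S_c = C_c·H/(1+e₀)·log₁₀(σ'_f/σ'_0) = 0.15×2.4/(1+1.16)×log₁₀(52.819/34.259)
    = 0.16667 × 0.18802 = 0.03134 m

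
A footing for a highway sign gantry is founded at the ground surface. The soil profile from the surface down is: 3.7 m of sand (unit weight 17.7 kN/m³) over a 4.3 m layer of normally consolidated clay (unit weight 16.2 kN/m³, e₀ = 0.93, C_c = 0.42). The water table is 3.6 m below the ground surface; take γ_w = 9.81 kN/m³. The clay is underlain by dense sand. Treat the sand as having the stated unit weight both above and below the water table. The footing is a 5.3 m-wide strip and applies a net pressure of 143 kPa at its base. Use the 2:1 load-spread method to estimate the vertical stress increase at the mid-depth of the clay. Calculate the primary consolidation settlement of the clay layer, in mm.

S_c ≈ 254 mm

Mid-depth of clay below the ground surface: z = 3.7 + 4.3/2 = 5.85 m.
Total vertical stress at mid-clay: σ_v = 17.7×3.7 + 16.2×2.15 = 100.32 kPa.
Pore pressure: u = 9.81×(5.85 − 3.6) = 22.073 kPa.
Initial effective stress: σ'_0 = σ_v − u = 100.32 − 22.073 = 78.247 kPa.
Stress increase at mid-clay by the 2:1 spreading method:
Δσ = qB/(B+z) = 143×5.3/(5.3+5.85) = 67.973 kPa
Final effective stress: σ'_f = σ'_0 + Δσ = 78.247 + 67.973 = 146.22 kPa.
Normally consolidated clay, so the full stress increment lies on the virgin compression line:
S_c = C_c·H/(1+e₀)·log₁₀(σ'_f/σ'_0) = 0.42×4.3/(1+0.93)×log₁₀(146.22/78.247)
    = 0.93575 × 0.27154 = 0.2541 m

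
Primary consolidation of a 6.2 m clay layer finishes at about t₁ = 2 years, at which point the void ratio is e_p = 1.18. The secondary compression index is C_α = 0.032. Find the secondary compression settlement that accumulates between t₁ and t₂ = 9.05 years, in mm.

S_s ≈ 59.7 mm

Secondary compression: S_s = C_α·H/(1+e_p)·log₁₀(t₂/t₁)
S_s = 0.032×6.2/(1+1.18)×log₁₀(9.05/2)
    = 0.09101 × 0.6556 = 0.05967 m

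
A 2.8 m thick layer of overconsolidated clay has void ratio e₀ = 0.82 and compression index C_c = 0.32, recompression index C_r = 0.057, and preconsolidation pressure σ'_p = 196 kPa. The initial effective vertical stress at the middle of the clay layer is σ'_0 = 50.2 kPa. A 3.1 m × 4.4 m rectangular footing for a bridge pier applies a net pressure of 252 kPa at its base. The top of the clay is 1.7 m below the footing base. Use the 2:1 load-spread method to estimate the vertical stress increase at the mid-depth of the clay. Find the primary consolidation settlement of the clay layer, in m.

S_c ≈ 0.0345 m

Mid-depth of clay below the footing base: z = 1.7 + 2.8/2 = 3.1 m.
Stress increase at mid-clay by the 2:1 spreading method:
Δσ = qBL/((B+z)(L+z)) = 252×3.1×4.4/((3.1+3.1)(4.4+3.1)) = 73.92 kPa
Final effective stress: σ'_f = 50.2 + 73.92 = 124.12 kPa.
σ'_f = 124.12 ≤ σ'_p = 196 kPa, so the clay remains overconsolidated and only the recompression index applies:
S_c = C_r·H/(1+e₀)·log₁₀(σ'_f/σ'_0) = 0.057×2.8/1.82×log₁₀(124.12/50.2)
    = 0.087695 × 0.39314 = 0.03448 m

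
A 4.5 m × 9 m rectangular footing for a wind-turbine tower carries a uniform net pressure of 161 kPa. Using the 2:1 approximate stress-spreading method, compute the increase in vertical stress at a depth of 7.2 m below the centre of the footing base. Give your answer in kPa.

By the 2:1 method the load spreads at 1 horizontal : 2 vertical, so at depth z the loaded area has grown by z in each plan dimension:
Δσ = qBL/((B+z)(L+z)) = 161×4.5×9/((4.5+7.2)(9+7.2)) = 34.402 kPa

Δσ_z ≈ 34.4 kPa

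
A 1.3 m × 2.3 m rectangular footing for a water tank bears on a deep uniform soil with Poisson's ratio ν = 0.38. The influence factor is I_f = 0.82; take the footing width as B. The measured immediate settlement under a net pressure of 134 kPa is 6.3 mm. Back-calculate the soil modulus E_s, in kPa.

E_s ≈ 19400 kPa

S_e = q·B·(1−ν²)/E_s · I_f  ⇒  E_s = q·B·(1−ν²)·I_f / S_e.
E_s = 134 × 1.3 × 0.8556 × 0.82 / 0.0063 = 19400 kPa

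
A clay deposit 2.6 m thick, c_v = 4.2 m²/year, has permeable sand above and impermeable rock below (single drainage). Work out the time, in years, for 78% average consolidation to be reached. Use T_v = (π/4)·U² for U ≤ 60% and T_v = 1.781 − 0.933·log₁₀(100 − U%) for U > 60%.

t ≈ 0.851 years

Drainage path length: H_d = H = 2.6 m (single drainage).
U > 60%: T_v = 1.781 − 0.933·log₁₀(100 − 78) = 0.52852.
t = T_v·H_d²/c_v = 0.52852×2.6²/4.2 = 0.8507 years.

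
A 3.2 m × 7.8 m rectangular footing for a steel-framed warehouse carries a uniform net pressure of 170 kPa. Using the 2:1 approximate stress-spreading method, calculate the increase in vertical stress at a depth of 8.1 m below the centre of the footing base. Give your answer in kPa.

By the 2:1 method the load spreads at 1 horizontal : 2 vertical, so at depth z the loaded area has grown by z in each plan dimension:
Δσ = qBL/((B+z)(L+z)) = 170×3.2×7.8/((3.2+8.1)(7.8+8.1)) = 23.617 kPa

Δσ_z ≈ 23.6 kPa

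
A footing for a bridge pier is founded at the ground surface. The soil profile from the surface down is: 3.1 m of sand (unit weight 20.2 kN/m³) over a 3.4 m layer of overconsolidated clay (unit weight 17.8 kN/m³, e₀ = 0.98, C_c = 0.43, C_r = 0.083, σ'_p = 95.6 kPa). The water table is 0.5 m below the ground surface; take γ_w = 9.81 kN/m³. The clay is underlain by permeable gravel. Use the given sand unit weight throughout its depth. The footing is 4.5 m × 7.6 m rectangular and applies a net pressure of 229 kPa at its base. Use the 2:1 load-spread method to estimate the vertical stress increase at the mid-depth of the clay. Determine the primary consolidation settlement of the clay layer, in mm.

Mid-depth of clay below the ground surface: z = 3.1 + 3.4/2 = 4.8 m.
Total vertical stress at mid-clay: σ_v = 20.2×3.1 + 17.8×1.7 = 92.88 kPa.
Pore pressure: u = 9.81×(4.8 − 0.5) = 42.183 kPa.
Initial effective stress: σ'_0 = σ_v − u = 92.88 − 42.183 = 50.697 kPa.
Stress increase at mid-clay by the 2:1 spreading method:
Δσ = qBL/((B+z)(L+z)) = 229×4.5×7.6/((4.5+4.8)(7.6+4.8)) = 67.914 kPa
Final effective stress: σ'_f = 50.697 + 67.914 = 118.61 kPa.
σ'_f = 118.61 > σ'_p = 95.6 kPa, so the stress path crosses the preconsolidation pressure — recompression up to σ'_p, then virgin compression beyond:
S_c = H/(1+e₀)·[C_r·log₁₀(σ'_p/σ'_0) + C_c·log₁₀(σ'_f/σ'_p)]
    = 3.4/1.98 × [0.083×log₁₀(95.6/50.697) + 0.43×log₁₀(118.61/95.6)]
    = 1.7172 × [0.022864 + 0.040275] = 0.1084 m

S_c ≈ 108 mm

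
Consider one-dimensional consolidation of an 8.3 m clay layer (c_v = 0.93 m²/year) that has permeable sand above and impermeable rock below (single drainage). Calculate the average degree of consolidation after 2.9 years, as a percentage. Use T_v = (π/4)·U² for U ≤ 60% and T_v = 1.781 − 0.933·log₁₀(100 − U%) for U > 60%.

Drainage path length: H_d = H = 8.3 m (single drainage).
T_v = c_v·t/H_d² = 0.93×2.9/8.3² = 0.039149.
T_v = 0.039149 corresponds to the U ≤ 60% branch:
U = √(4T_v/π) = 0.2233

U ≈ 22.3 %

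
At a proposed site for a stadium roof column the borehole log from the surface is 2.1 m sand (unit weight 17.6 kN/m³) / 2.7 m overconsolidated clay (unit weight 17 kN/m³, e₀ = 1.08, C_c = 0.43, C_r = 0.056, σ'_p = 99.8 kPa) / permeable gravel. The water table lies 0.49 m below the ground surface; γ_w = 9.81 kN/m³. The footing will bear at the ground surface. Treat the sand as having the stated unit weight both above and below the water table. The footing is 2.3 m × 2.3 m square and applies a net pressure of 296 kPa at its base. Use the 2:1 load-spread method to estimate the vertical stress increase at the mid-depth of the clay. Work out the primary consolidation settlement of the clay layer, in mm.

S_c ≈ 29.4 mm

Mid-depth of clay below the ground surface: z = 2.1 + 2.7/2 = 3.45 m.
Total vertical stress at mid-clay: σ_v = 17.6×2.1 + 17×1.35 = 59.91 kPa.
Pore pressure: u = 9.81×(3.45 − 0.49) = 29.038 kPa.
Initial effective stress: σ'_0 = σ_v − u = 59.91 − 29.038 = 30.872 kPa.
Stress increase at mid-clay by the 2:1 spreading method:
Δσ = qBL/((B+z)(L+z)) = 296×2.3×2.3/((2.3+3.45)(2.3+3.45)) = 47.36 kPa
Final effective stress: σ'_f = 30.872 + 47.36 = 78.232 kPa.
σ'_f = 78.232 ≤ σ'_p = 99.8 kPa, so the clay remains overconsolidated and only the recompression index applies:
S_c = C_r·H/(1+e₀)·log₁₀(σ'_f/σ'_0) = 0.056×2.7/2.08×log₁₀(78.232/30.872)
    = 0.072694 × 0.40382 = 0.02936 m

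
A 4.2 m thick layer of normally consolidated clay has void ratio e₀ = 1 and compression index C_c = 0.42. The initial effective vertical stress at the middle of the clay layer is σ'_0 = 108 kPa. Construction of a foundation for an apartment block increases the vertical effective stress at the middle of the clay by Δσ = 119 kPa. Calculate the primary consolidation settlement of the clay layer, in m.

S_c ≈ 0.285 m

Final effective stress: σ'_f = σ'_0 + Δσ = 108 + 119 = 227 kPa.
Normally consolidated clay, so the full stress increment lies on the virgin compression line:
S_c = C_c·H/(1+e₀)·log₁₀(σ'_f/σ'_0) = 0.42×4.2/(1+1)×log₁₀(227/108)
    = 0.882 × 0.3226 = 0.2845 m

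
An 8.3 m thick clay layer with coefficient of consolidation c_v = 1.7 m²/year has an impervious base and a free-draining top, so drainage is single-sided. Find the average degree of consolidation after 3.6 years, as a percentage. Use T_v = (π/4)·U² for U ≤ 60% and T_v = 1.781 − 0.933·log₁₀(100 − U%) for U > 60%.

U ≈ 33.6 %

Drainage path length: H_d = H = 8.3 m (single drainage).
T_v = c_v·t/H_d² = 1.7×3.6/8.3² = 0.088837.
T_v = 0.088837 corresponds to the U ≤ 60% branch:
U = √(4T_v/π) = 0.3363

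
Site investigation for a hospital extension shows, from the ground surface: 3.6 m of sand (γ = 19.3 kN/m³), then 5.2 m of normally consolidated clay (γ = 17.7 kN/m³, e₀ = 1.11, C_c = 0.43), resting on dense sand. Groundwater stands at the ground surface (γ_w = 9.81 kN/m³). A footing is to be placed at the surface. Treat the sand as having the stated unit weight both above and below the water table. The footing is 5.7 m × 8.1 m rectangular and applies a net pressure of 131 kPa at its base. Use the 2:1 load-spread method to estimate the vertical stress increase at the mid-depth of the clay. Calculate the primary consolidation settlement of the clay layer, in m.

S_c ≈ 0.23 m

Mid-depth of clay below the ground surface: z = 3.6 + 5.2/2 = 6.2 m.
Total vertical stress at mid-clay: σ_v = 19.3×3.6 + 17.7×2.6 = 115.5 kPa.
Pore pressure: u = 9.81×(6.2 − 0) = 60.822 kPa.
Initial effective stress: σ'_0 = σ_v − u = 115.5 − 60.822 = 54.678 kPa.
Stress increase at mid-clay by the 2:1 spreading method:
Δσ = qBL/((B+z)(L+z)) = 131×5.7×8.1/((5.7+6.2)(8.1+6.2)) = 35.543 kPa
Final effective stress: σ'_f = σ'_0 + Δσ = 54.678 + 35.543 = 90.221 kPa.
Normally consolidated clay, so the full stress increment lies on the virgin compression line:
S_c = C_c·H/(1+e₀)·log₁₀(σ'_f/σ'_0) = 0.43×5.2/(1+1.11)×log₁₀(90.221/54.678)
    = 1.0597 × 0.2175 = 0.2305 m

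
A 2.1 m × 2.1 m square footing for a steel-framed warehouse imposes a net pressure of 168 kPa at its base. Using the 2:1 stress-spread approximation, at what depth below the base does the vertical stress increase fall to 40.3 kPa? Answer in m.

z ≈ 2.19 m

2:1 spreading — at depth z the loaded area has grown by z in each plan dimension:
qB²/(B+z)² = Δσ_z ⇒ z = B(√(q/Δσ_z) − 1) = 2.1×(√(168/40.3) − 1) = 2.188 m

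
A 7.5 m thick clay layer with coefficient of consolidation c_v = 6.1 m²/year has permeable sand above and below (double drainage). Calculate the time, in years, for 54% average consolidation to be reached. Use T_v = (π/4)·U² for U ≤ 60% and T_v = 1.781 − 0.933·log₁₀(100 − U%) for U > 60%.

t ≈ 0.528 years

Drainage path length: H_d = H/2 = 3.75 m (double drainage).
U ≤ 60%: T_v = (π/4)·U² = (π/4)×0.54² = 0.22902.
t = T_v·H_d²/c_v = 0.22902×3.75²/6.1 = 0.528 years.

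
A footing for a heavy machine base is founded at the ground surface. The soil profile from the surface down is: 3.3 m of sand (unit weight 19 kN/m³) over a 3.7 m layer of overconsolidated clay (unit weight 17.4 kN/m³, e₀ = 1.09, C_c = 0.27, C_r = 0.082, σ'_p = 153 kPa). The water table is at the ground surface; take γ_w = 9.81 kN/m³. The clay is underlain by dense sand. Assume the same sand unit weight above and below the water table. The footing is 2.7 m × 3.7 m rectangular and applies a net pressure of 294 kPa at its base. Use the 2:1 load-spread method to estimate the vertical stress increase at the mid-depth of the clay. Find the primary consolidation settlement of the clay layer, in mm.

S_c ≈ 42.2 mm

Mid-depth of clay below the ground surface: z = 3.3 + 3.7/2 = 5.15 m.
Total vertical stress at mid-clay: σ_v = 19×3.3 + 17.4×1.85 = 94.89 kPa.
Pore pressure: u = 9.81×(5.15 − 0) = 50.522 kPa.
Initial effective stress: σ'_0 = σ_v − u = 94.89 − 50.522 = 44.368 kPa.
Stress increase at mid-clay by the 2:1 spreading method:
Δσ = qBL/((B+z)(L+z)) = 294×2.7×3.7/((2.7+5.15)(3.7+5.15)) = 42.277 kPa
Final effective stress: σ'_f = 44.368 + 42.277 = 86.645 kPa.
σ'_f = 86.645 ≤ σ'_p = 153 kPa, so the clay remains overconsolidated and only the recompression index applies:
S_c = C_r·H/(1+e₀)·log₁₀(σ'_f/σ'_0) = 0.082×3.7/2.09×log₁₀(86.645/44.368)
    = 0.14516 × 0.29067 = 0.04219 m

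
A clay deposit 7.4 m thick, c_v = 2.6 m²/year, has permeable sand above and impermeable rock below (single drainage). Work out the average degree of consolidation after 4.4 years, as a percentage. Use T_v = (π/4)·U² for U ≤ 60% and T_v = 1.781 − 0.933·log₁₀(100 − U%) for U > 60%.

Drainage path length: H_d = H = 7.4 m (single drainage).
T_v = c_v·t/H_d² = 2.6×4.4/7.4² = 0.20891.
T_v = 0.20891 corresponds to the U ≤ 60% branch:
U = √(4T_v/π) = 0.5157

U ≈ 51.6 %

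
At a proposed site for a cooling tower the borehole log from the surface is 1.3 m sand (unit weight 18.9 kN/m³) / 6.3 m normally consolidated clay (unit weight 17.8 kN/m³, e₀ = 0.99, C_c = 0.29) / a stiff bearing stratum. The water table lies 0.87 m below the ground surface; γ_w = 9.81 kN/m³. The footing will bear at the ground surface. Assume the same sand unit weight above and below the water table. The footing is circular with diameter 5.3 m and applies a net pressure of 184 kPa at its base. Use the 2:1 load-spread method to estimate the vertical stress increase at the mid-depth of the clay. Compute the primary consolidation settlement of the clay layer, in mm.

S_c ≈ 313 mm

Mid-depth of clay below the ground surface: z = 1.3 + 6.3/2 = 4.45 m.
Total vertical stress at mid-clay: σ_v = 18.9×1.3 + 17.8×3.15 = 80.64 kPa.
Pore pressure: u = 9.81×(4.45 − 0.87) = 35.12 kPa.
Initial effective stress: σ'_0 = σ_v − u = 80.64 − 35.12 = 45.52 kPa.
Stress increase at mid-clay by the 2:1 spreading method:
Δσ ≈ qD²/(D+z)² = 184×5.3²/(5.3+4.45)² = 54.37 kPa
Final effective stress: σ'_f = σ'_0 + Δσ = 45.52 + 54.37 = 99.89 kPa.
Normally consolidated clay, so the full stress increment lies on the virgin compression line:
S_c = C_c·H/(1+e₀)·log₁₀(σ'_f/σ'_0) = 0.29×6.3/(1+0.99)×log₁₀(99.89/45.52)
    = 0.91809 × 0.34132 = 0.3134 m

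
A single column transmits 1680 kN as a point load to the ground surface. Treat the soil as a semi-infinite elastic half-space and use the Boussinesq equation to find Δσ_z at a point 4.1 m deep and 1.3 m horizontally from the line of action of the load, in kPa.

Δσ_z ≈ 37.6 kPa

Boussinesq vertical stress below a point load on an elastic half-space:
Δσ_z = 3P/(2πz²) · [1 + (r/z)²]^(−5/2)
r/z = 1.3/4.1 = 0.31707; [1+(r/z)²]^(−5/2) = 0.78703.
Δσ_z = 3×1680/(2π×4.1²) × 0.78703 = 47.718 × 0.78703 = 37.56 kPa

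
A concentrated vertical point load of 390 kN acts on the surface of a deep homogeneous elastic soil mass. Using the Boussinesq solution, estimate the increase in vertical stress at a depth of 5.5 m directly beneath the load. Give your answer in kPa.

Δσ_z ≈ 6.16 kPa

Boussinesq vertical stress below a point load on an elastic half-space:
Δσ_z = 3P/(2πz²) · [1 + (r/z)²]^(−5/2)
r/z = 0/5.5 = 0; [1+(r/z)²]^(−5/2) = 1.
Δσ_z = 3×390/(2π×5.5²) × 1 = 6.1557 × 1 = 6.156 kPa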